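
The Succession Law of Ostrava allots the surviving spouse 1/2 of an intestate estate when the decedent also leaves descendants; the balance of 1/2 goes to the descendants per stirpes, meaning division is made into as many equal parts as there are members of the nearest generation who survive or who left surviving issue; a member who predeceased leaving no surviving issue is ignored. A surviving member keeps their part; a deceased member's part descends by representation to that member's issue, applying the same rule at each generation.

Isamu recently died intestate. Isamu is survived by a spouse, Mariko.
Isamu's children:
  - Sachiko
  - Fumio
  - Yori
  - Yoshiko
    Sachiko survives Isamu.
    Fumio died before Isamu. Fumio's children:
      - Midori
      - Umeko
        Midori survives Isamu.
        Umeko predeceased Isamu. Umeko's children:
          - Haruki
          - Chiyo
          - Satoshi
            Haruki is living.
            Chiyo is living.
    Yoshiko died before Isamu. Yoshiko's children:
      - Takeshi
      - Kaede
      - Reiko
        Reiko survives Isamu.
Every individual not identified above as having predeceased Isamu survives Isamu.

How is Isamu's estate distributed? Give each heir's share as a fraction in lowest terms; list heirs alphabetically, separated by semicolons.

Chiyo 1/48; Haruki 1/48; Kaede 1/24; Mariko 1/2; Midori 1/16; Reiko 1/24; Sachiko 1/8; Satoshi 1/48; Takeshi 1/24; Yori 1/8

Mariko, as surviving spouse, takes 1/2.
The remaining 1/2 passes to Isamu's descendants per stirpes.
The 1/2 is divided into 4 equal shares of 1/8 among Sachiko, Fumio, Yori, Yoshiko.
Sachiko is living and takes 1/8.
Fumio predeceased; the 1/8 allotted to Fumio's branch passes to Fumio's issue by representation.
The 1/8 is divided into 2 equal shares of 1/16 among Midori, Umeko.
Midori is living and takes 1/16.
Umeko predeceased; the 1/16 allotted to Umeko's branch passes to Umeko's issue by representation.
The 1/16 is divided into 3 equal shares of 1/48 among Haruki, Chiyo, Satoshi.
Haruki is living and takes 1/48.
Chiyo is living and takes 1/48.
Satoshi is living and takes 1/48.
Yori is living and takes 1/8.
Yoshiko predeceased; the 1/8 allotted to Yoshiko's branch passes to Yoshiko's issue by representation.
The 1/8 is divided into 3 equal shares of 1/24 among Takeshi, Kaede, Reiko.
Takeshi is living and takes 1/24.
Kaede is living and takes 1/24.
Reiko is living and takes 1/24.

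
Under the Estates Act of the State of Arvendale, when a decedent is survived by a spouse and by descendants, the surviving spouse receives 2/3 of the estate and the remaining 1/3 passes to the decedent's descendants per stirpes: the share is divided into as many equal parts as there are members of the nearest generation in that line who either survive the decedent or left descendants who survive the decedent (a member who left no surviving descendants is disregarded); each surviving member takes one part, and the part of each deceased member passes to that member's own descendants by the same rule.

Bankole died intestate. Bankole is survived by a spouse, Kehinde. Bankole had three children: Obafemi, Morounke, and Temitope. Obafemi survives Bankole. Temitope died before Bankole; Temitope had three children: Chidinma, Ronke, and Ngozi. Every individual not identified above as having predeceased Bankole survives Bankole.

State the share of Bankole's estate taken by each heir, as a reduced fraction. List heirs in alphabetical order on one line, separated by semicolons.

Chidinma 1/27; Kehinde 2/3; Morounke 1/9; Ngozi 1/27; Obafemi 1/9; Ronke 1/27

Kehinde, as surviving spouse, takes 2/3.
The remaining 1/3 passes to Bankole's descendants per stirpes.
The 1/3 is divided into 3 equal shares of 1/9 among Obafemi, Morounke, Temitope.
Obafemi is living and takes 1/9.
Morounke is living and takes 1/9.
Temitope predeceased; the 1/9 allotted to Temitope's branch passes to Temitope's issue by representation.
The 1/9 is divided into 3 equal shares of 1/27 among Chidinma, Ronke, Ngozi.
Chidinma is living and takes 1/27.
Ronke is living and takes 1/27.
Ngozi is living and takes 1/27.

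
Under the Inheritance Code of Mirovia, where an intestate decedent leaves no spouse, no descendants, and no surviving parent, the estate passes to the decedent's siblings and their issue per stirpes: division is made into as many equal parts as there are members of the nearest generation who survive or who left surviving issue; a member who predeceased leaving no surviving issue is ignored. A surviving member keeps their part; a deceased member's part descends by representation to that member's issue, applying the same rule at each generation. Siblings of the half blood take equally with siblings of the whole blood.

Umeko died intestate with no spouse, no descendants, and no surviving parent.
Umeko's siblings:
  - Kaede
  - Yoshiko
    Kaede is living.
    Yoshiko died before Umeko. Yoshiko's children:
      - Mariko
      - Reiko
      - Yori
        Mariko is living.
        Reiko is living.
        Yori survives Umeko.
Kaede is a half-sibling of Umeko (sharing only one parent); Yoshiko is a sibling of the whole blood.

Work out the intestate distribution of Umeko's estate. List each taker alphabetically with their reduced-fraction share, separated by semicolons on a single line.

Kaede 1/2; Mariko 1/6; Reiko 1/6; Yori 1/6

No spouse, descendants, or parent survives, so the estate passes to Umeko's siblings per stirpes.
Half-blood and whole-blood siblings take equally under the stated rule.
The estate is divided into 2 equal shares of 1/2 among Kaede, Yoshiko.
Kaede is living and takes 1/2.
Yoshiko predeceased; the 1/2 allotted to Yoshiko's branch passes to Yoshiko's issue by representation.
The 1/2 is divided into 3 equal shares of 1/6 among Mariko, Reiko, Yori.
Mariko is living and takes 1/6.
Reiko is living and takes 1/6.
Yori is living and takes 1/6.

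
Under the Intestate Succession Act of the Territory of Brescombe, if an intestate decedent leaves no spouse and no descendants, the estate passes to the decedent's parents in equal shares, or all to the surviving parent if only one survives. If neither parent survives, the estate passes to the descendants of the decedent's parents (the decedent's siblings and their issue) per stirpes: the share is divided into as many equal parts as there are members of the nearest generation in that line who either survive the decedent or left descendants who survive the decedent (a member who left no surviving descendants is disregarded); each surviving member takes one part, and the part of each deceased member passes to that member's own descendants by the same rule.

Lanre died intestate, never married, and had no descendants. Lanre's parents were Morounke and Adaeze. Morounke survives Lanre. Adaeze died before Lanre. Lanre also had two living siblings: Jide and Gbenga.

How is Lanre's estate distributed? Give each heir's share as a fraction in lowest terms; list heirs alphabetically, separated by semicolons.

Morounke 1

Only one parent, Morounke, survives, so Morounke takes the entire estate. The siblings take nothing because a surviving parent has priority.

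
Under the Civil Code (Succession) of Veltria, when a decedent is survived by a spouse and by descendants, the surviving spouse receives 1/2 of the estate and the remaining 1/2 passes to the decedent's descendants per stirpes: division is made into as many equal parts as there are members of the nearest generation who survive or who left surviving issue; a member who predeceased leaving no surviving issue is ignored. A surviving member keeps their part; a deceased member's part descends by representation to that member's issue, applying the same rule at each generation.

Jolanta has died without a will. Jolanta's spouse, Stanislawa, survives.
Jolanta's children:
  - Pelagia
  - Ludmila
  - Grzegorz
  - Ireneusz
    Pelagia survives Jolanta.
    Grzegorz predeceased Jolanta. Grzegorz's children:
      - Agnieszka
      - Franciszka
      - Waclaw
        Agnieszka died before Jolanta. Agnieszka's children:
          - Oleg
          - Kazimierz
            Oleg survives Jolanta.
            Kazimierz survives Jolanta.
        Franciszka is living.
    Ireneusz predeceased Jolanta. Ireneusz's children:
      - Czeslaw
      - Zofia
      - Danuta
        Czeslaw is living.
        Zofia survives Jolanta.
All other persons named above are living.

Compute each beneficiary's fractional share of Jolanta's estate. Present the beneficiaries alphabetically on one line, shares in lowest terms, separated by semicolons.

Czeslaw 1/24; Danuta 1/24; Franciszka 1/24; Kazimierz 1/48; Ludmila 1/8; Oleg 1/48; Pelagia 1/8; Stanislawa 1/2; Waclaw 1/24; Zofia 1/24

Stanislawa, as surviving spouse, takes 1/2.
The remaining 1/2 passes to Jolanta's descendants per stirpes.
The 1/2 is divided into 4 equal shares of 1/8 among Pelagia, Ludmila, Grzegorz, Ireneusz.
Pelagia is living and takes 1/8.
Ludmila is living and takes 1/8.
Grzegorz predeceased; the 1/8 allotted to Grzegorz's branch passes to Grzegorz's issue by representation.
The 1/8 is divided into 3 equal shares of 1/24 among Agnieszka, Franciszka, Waclaw.
Agnieszka predeceased; the 1/24 allotted to Agnieszka's branch passes to Agnieszka's issue by representation.
The 1/24 is divided into 2 equal shares of 1/48 among Oleg, Kazimierz.
Oleg is living and takes 1/48.
Kazimierz is living and takes 1/48.
Franciszka is living and takes 1/24.
Waclaw is living and takes 1/24.
Ireneusz predeceased; the 1/8 allotted to Ireneusz's branch passes to Ireneusz's issue by representation.
The 1/8 is divided into 3 equal shares of 1/24 among Czeslaw, Zofia, Danuta.
Czeslaw is living and takes 1/24.
Zofia is living and takes 1/24.
Danuta is living and takes 1/24.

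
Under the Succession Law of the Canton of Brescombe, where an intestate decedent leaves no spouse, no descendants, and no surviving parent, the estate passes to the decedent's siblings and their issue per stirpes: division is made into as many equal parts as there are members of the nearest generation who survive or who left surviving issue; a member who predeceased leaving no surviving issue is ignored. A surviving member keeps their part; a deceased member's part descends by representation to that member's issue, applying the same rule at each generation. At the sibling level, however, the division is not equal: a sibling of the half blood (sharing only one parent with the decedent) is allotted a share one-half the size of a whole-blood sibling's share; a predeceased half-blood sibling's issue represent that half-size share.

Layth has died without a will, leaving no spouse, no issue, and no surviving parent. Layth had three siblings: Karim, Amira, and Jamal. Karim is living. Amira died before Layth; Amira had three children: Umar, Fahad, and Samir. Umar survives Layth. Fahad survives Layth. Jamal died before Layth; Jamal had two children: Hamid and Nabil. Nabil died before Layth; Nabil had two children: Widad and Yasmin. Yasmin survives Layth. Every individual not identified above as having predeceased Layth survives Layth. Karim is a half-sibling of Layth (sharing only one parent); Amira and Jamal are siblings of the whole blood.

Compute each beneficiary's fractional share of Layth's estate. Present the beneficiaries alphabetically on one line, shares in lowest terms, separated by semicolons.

No spouse, descendants, or parent survives, so the estate passes to Layth's siblings per stirpes.
Half-blood siblings count for one-half the weight of whole-blood siblings at the initial division.
Dividing 1 in proportion to weights (total weight 5/2): Karim (weight 1/2) → 1/5; Amira (weight 1) → 2/5; Jamal (weight 1) → 2/5.
Karim is living and takes 1/5.
Amira predeceased; the 2/5 allotted to Amira's branch passes to Amira's issue by representation.
The 2/5 is divided into 3 equal shares of 2/15 among Umar, Fahad, Samir.
Umar is living and takes 2/15.
Fahad is living and takes 2/15.
Samir is living and takes 2/15.
Jamal predeceased; the 2/5 allotted to Jamal's branch passes to Jamal's issue by representation.
The 2/5 is divided into 2 equal shares of 1/5 among Hamid, Nabil.
Hamid is living and takes 1/5.
Nabil predeceased; the 1/5 allotted to Nabil's branch passes to Nabil's issue by representation.
The 1/5 is divided into 2 equal shares of 1/10 among Widad, Yasmin.
Widad is living and takes 1/10.
Yasmin is living and takes 1/10.

Fahad 2/15; Hamid 1/5; Karim 1/5; Samir 2/15; Umar 2/15; Widad 1/10; Yasmin 1/10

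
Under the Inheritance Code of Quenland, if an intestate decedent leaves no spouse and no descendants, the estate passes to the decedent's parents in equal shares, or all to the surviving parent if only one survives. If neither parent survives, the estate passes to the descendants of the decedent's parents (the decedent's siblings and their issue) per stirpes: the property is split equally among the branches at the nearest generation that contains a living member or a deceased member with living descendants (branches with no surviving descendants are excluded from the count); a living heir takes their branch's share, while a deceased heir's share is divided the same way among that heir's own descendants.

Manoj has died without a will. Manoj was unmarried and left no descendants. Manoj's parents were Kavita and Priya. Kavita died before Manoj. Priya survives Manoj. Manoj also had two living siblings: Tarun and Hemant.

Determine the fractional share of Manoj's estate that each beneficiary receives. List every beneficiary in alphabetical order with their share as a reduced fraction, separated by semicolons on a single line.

Priya 1

Only one parent, Priya, survives, so Priya takes the entire estate. The siblings take nothing because a surviving parent has priority.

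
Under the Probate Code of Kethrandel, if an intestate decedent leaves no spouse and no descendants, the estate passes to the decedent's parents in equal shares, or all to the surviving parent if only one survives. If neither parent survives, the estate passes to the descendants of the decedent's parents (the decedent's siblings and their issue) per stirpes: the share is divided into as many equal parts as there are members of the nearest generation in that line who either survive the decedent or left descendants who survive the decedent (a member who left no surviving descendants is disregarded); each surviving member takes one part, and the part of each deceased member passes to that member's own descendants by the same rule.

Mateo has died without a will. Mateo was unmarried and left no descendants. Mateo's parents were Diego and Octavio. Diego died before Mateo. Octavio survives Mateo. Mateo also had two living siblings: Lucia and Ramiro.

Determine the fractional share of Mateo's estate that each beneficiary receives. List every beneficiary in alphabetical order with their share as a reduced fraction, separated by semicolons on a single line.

Octavio 1

Only one parent, Octavio, survives, so Octavio takes the entire estate. The siblings take nothing because a surviving parent has priority.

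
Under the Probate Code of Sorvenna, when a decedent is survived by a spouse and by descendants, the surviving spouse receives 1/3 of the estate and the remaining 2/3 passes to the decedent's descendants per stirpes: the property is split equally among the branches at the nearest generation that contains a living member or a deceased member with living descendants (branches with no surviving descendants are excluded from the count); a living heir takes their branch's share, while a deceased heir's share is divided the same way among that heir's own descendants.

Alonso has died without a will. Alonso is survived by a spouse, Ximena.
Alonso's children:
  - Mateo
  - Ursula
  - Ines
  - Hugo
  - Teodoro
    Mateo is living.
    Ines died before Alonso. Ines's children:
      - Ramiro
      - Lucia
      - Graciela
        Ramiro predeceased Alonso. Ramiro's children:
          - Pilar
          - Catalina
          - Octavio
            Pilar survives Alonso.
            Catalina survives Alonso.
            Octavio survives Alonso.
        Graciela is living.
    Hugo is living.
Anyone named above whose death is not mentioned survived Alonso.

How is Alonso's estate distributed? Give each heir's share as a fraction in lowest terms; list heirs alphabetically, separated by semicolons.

Ximena, as surviving spouse, takes 1/3.
The remaining 2/3 passes to Alonso's descendants per stirpes.
The 2/3 is divided into 5 equal shares of 2/15 among Mateo, Ursula, Ines, Hugo, Teodoro.
Mateo is living and takes 2/15.
Ursula is living and takes 2/15.
Ines predeceased; the 2/15 allotted to Ines's branch passes to Ines's issue by representation.
The 2/15 is divided into 3 equal shares of 2/45 among Ramiro, Lucia, Graciela.
Ramiro predeceased; the 2/45 allotted to Ramiro's branch passes to Ramiro's issue by representation.
The 2/45 is divided into 3 equal shares of 2/135 among Pilar, Catalina, Octavio.
Pilar is living and takes 2/135.
Catalina is living and takes 2/135.
Octavio is living and takes 2/135.
Lucia is living and takes 2/45.
Graciela is living and takes 2/45.
Hugo is living and takes 2/15.
Teodoro is living and takes 2/15.

Catalina 2/135; Graciela 2/45; Hugo 2/15; Lucia 2/45; Mateo 2/15; Octavio 2/135; Pilar 2/135; Teodoro 2/15; Ursula 2/15; Ximena 1/3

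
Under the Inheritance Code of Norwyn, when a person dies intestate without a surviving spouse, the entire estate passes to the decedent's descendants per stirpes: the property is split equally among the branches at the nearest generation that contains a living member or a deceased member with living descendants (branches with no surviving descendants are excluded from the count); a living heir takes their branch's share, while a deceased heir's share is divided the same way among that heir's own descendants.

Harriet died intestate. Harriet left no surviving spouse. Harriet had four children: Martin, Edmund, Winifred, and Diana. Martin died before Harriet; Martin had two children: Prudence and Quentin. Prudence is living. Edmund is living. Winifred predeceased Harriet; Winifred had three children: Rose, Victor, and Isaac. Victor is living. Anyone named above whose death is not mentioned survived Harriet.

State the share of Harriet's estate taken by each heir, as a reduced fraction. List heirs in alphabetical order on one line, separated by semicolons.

Diana 1/4; Edmund 1/4; Isaac 1/12; Prudence 1/8; Quentin 1/8; Rose 1/12; Victor 1/12

There is no surviving spouse, so the entire estate passes to Harriet's descendants per stirpes.
The estate is divided into 4 equal shares of 1/4 among Martin, Edmund, Winifred, Diana.
Martin predeceased; the 1/4 allotted to Martin's branch passes to Martin's issue by representation.
The 1/4 is divided into 2 equal shares of 1/8 among Prudence, Quentin.
Prudence is living and takes 1/8.
Quentin is living and takes 1/8.
Edmund is living and takes 1/4.
Winifred predeceased; the 1/4 allotted to Winifred's branch passes to Winifred's issue by representation.
The 1/4 is divided into 3 equal shares of 1/12 among Rose, Victor, Isaac.
Rose is living and takes 1/12.
Victor is living and takes 1/12.
Isaac is living and takes 1/12.
Diana is living and takes 1/4.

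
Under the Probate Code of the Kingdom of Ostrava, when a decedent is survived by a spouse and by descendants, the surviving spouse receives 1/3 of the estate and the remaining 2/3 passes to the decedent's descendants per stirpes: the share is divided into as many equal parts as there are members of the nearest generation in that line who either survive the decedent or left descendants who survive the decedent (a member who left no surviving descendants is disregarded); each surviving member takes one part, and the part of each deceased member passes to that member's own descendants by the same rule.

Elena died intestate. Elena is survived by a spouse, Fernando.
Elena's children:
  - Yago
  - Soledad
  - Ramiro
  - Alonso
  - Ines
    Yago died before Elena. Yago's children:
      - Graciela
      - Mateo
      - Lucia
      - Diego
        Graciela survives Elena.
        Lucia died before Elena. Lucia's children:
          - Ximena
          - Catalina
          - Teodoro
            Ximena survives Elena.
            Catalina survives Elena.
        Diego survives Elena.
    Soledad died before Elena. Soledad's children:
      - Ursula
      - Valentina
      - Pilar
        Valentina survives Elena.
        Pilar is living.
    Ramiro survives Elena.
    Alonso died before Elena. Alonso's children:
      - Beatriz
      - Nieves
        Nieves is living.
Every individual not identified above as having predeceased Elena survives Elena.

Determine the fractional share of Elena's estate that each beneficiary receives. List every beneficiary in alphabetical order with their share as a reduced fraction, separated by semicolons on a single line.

Beatriz 1/15; Catalina 1/90; Diego 1/30; Fernando 1/3; Graciela 1/30; Ines 2/15; Mateo 1/30; Nieves 1/15; Pilar 2/45; Ramiro 2/15; Teodoro 1/90; Ursula 2/45; Valentina 2/45; Ximena 1/90

Fernando, as surviving spouse, takes 1/3.
The remaining 2/3 passes to Elena's descendants per stirpes.
The 2/3 is divided into 5 equal shares of 2/15 among Yago, Soledad, Ramiro, Alonso, Ines.
Yago predeceased; the 2/15 allotted to Yago's branch passes to Yago's issue by representation.
The 2/15 is divided into 4 equal shares of 1/30 among Graciela, Mateo, Lucia, Diego.
Graciela is living and takes 1/30.
Mateo is living and takes 1/30.
Lucia predeceased; the 1/30 allotted to Lucia's branch passes to Lucia's issue by representation.
The 1/30 is divided into 3 equal shares of 1/90 among Ximena, Catalina, Teodoro.
Ximena is living and takes 1/90.
Catalina is living and takes 1/90.
Teodoro is living and takes 1/90.
Diego is living and takes 1/30.
Soledad predeceased; the 2/15 allotted to Soledad's branch passes to Soledad's issue by representation.
The 2/15 is divided into 3 equal shares of 2/45 among Ursula, Valentina, Pilar.
Ursula is living and takes 2/45.
Valentina is living and takes 2/45.
Pilar is living and takes 2/45.
Ramiro is living and takes 2/15.
Alonso predeceased; the 2/15 allotted to Alonso's branch passes to Alonso's issue by representation.
The 2/15 is divided into 2 equal shares of 1/15 among Beatriz, Nieves.
Beatriz is living and takes 1/15.
Nieves is living and takes 1/15.
Ines is living and takes 2/15.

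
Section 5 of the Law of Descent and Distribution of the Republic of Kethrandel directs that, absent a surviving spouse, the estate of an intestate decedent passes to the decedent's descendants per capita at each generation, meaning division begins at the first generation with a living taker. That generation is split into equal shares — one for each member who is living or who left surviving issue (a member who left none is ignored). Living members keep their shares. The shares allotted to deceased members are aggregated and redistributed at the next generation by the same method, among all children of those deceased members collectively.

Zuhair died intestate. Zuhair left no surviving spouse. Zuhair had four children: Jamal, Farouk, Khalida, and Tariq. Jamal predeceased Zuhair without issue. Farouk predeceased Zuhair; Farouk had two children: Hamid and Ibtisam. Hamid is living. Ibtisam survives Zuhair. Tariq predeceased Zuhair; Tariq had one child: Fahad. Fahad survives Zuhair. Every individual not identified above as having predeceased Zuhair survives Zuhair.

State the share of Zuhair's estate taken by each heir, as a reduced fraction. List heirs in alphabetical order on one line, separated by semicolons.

Fahad 2/9; Hamid 2/9; Ibtisam 2/9; Khalida 1/3

There is no surviving spouse, so the entire estate passes to Zuhair's descendants per capita at each generation.
At generation 1 (Farouk, Khalida, Tariq) there are 3 shares of (1)/3 = 1/3 each.
Living: Khalida — each takes 1/3.
Deceased: Farouk and Tariq. Their combined 2/3 is pooled and carried to generation 2.
At generation 2 (Hamid, Ibtisam, Fahad) there are 3 shares of (2/3)/3 = 2/9 each.
Living: Hamid, Ibtisam, and Fahad — each takes 2/9.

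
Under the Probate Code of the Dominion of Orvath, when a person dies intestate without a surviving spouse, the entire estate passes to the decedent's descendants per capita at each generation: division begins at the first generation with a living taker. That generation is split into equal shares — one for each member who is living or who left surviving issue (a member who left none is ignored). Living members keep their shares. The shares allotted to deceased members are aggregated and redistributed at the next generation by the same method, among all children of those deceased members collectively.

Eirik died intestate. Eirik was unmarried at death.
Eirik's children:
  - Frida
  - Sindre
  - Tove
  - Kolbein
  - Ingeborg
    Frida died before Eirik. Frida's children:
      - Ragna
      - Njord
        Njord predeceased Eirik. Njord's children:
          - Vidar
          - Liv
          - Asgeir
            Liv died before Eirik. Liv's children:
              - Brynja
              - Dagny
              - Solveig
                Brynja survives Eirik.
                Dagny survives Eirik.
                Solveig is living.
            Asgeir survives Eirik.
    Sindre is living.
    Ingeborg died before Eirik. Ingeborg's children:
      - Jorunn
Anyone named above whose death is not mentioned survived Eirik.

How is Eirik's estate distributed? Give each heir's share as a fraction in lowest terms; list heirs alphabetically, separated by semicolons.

There is no surviving spouse, so the entire estate passes to Eirik's descendants per capita at each generation.
At generation 1 (Frida, Sindre, Tove, Kolbein, Ingeborg) there are 5 shares of (1)/5 = 1/5 each.
Living: Sindre, Tove, and Kolbein — each takes 1/5.
Deceased: Frida and Ingeborg. Their combined 2/5 is pooled and carried to generation 2.
At generation 2 (Ragna, Njord, Jorunn) there are 3 shares of (2/5)/3 = 2/15 each.
Living: Ragna and Jorunn — each takes 2/15.
Deceased: Njord. That 2/15 share is carried to generation 3.
At generation 3 (Vidar, Liv, Asgeir) there are 3 shares of (2/15)/3 = 2/45 each.
Living: Vidar and Asgeir — each takes 2/45.
Deceased: Liv. That 2/45 share is carried to generation 4.
At generation 4 (Brynja, Dagny, Solveig) there are 3 shares of (2/45)/3 = 2/135 each.
Living: Brynja, Dagny, and Solveig — each takes 2/135.

Asgeir 2/45; Brynja 2/135; Dagny 2/135; Jorunn 2/15; Kolbein 1/5; Ragna 2/15; Sindre 1/5; Solveig 2/135; Tove 1/5; Vidar 2/45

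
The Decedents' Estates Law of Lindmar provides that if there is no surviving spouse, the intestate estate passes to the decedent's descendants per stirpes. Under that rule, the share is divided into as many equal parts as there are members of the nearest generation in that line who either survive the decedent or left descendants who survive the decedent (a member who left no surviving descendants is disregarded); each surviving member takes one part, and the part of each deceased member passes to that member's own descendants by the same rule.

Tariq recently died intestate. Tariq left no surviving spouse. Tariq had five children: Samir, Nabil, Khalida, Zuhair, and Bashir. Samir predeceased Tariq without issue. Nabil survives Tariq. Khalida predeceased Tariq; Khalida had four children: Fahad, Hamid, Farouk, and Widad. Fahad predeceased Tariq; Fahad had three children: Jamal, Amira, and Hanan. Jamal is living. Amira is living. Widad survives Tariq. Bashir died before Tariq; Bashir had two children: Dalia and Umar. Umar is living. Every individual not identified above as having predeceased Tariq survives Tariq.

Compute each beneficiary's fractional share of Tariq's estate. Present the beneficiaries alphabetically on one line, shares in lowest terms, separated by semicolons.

Amira 1/48; Dalia 1/8; Farouk 1/16; Hamid 1/16; Hanan 1/48; Jamal 1/48; Nabil 1/4; Umar 1/8; Widad 1/16; Zuhair 1/4

There is no surviving spouse, so the entire estate passes to Tariq's descendants per stirpes.
Samir left no surviving issue, so that branch lapses and is disregarded.
The estate is divided into 4 equal shares of 1/4 among Nabil, Khalida, Zuhair, Bashir.
Nabil is living and takes 1/4.
Khalida predeceased; the 1/4 allotted to Khalida's branch passes to Khalida's issue by representation.
The 1/4 is divided into 4 equal shares of 1/16 among Fahad, Hamid, Farouk, Widad.
Fahad predeceased; the 1/16 allotted to Fahad's branch passes to Fahad's issue by representation.
The 1/16 is divided into 3 equal shares of 1/48 among Jamal, Amira, Hanan.
Jamal is living and takes 1/48.
Amira is living and takes 1/48.
Hanan is living and takes 1/48.
Hamid is living and takes 1/16.
Farouk is living and takes 1/16.
Widad is living and takes 1/16.
Zuhair is living and takes 1/4.
Bashir predeceased; the 1/4 allotted to Bashir's branch passes to Bashir's issue by representation.
The 1/4 is divided into 2 equal shares of 1/8 among Dalia, Umar.
Dalia is living and takes 1/8.
Umar is living and takes 1/8.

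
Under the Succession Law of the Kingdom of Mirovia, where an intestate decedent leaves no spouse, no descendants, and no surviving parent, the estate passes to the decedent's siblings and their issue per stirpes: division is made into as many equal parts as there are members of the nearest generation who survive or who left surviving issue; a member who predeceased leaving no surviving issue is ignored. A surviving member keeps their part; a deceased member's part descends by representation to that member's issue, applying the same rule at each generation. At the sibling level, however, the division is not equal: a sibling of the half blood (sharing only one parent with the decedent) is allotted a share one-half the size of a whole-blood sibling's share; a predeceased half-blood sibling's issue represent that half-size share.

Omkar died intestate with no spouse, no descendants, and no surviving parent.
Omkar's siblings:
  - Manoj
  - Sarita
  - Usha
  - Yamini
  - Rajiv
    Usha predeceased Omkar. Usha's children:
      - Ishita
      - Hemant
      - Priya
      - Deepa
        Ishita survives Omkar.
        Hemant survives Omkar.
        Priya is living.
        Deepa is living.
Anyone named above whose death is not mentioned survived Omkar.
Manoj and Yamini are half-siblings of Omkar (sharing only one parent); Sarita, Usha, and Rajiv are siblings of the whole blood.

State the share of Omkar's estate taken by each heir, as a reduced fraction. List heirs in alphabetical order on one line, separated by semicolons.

No spouse, descendants, or parent survives, so the estate passes to Omkar's siblings per stirpes.
Half-blood siblings count for one-half the weight of whole-blood siblings at the initial division.
Dividing 1 in proportion to weights (total weight 4): Manoj (weight 1/2) → 1/8; Sarita (weight 1) → 1/4; Usha (weight 1) → 1/4; Yamini (weight 1/2) → 1/8; Rajiv (weight 1) → 1/4.
Manoj is living and takes 1/8.
Sarita is living and takes 1/4.
Usha predeceased; the 1/4 allotted to Usha's branch passes to Usha's issue by representation.
The 1/4 is divided into 4 equal shares of 1/16 among Ishita, Hemant, Priya, Deepa.
Ishita is living and takes 1/16.
Hemant is living and takes 1/16.
Priya is living and takes 1/16.
Deepa is living and takes 1/16.
Yamini is living and takes 1/8.
Rajiv is living and takes 1/4.

Deepa 1/16; Hemant 1/16; Ishita 1/16; Manoj 1/8; Priya 1/16; Rajiv 1/4; Sarita 1/4; Yamini 1/8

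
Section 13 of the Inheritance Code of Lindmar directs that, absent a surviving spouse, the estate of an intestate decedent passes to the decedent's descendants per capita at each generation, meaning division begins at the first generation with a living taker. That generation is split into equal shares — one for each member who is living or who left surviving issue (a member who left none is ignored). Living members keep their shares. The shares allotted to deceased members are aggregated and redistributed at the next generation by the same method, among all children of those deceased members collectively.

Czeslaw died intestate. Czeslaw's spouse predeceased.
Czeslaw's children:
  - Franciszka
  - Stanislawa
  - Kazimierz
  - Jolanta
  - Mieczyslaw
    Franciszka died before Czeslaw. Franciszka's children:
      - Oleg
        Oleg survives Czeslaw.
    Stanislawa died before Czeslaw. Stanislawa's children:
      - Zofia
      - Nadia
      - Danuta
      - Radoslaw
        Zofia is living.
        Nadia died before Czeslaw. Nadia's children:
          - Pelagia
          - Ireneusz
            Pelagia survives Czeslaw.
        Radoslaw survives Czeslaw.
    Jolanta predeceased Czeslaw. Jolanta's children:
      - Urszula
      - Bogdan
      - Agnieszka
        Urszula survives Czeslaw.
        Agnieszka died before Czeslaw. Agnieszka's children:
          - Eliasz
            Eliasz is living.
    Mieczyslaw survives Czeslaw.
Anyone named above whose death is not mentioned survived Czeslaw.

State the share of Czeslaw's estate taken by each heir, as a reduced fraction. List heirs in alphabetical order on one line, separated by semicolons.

There is no surviving spouse, so the entire estate passes to Czeslaw's descendants per capita at each generation.
At generation 1 (Franciszka, Stanislawa, Kazimierz, Jolanta, Mieczyslaw) there are 5 shares of (1)/5 = 1/5 each.
Living: Kazimierz and Mieczyslaw — each takes 1/5.
Deceased: Franciszka, Stanislawa, and Jolanta. Their combined 3/5 is pooled and carried to generation 2.
At generation 2 (Oleg, Zofia, Nadia, Danuta, Radoslaw, Urszula, Bogdan, Agnieszka) there are 8 shares of (3/5)/8 = 3/40 each.
Living: Oleg, Zofia, Danuta, Radoslaw, Urszula, and Bogdan — each takes 3/40.
Deceased: Nadia and Agnieszka. Their combined 3/20 is pooled and carried to generation 3.
At generation 3 (Pelagia, Ireneusz, Eliasz) there are 3 shares of (3/20)/3 = 1/20 each.
Living: Pelagia, Ireneusz, and Eliasz — each takes 1/20.

Bogdan 3/40; Danuta 3/40; Eliasz 1/20; Ireneusz 1/20; Kazimierz 1/5; Mieczyslaw 1/5; Oleg 3/40; Pelagia 1/20; Radoslaw 3/40; Urszula 3/40; Zofia 3/40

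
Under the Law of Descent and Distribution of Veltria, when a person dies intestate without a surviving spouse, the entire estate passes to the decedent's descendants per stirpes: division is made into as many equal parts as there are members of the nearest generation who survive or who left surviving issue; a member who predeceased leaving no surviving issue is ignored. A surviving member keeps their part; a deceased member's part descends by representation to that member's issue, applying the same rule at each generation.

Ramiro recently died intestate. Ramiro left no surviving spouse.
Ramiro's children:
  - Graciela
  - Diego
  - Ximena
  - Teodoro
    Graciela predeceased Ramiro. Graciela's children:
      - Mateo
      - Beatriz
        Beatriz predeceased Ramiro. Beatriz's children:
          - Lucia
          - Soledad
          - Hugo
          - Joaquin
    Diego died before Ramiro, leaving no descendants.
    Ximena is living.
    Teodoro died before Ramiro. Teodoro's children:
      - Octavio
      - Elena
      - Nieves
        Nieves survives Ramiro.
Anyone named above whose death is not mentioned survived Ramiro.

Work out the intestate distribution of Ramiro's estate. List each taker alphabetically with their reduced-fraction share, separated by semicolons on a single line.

There is no surviving spouse, so the entire estate passes to Ramiro's descendants per stirpes.
Diego left no surviving issue, so that branch lapses and is disregarded.
The estate is divided into 3 equal shares of 1/3 among Graciela, Ximena, Teodoro.
Graciela predeceased; the 1/3 allotted to Graciela's branch passes to Graciela's issue by representation.
The 1/3 is divided into 2 equal shares of 1/6 among Mateo, Beatriz.
Mateo is living and takes 1/6.
Beatriz predeceased; the 1/6 allotted to Beatriz's branch passes to Beatriz's issue by representation.
The 1/6 is divided into 4 equal shares of 1/24 among Lucia, Soledad, Hugo, Joaquin.
Lucia is living and takes 1/24.
Soledad is living and takes 1/24.
Hugo is living and takes 1/24.
Joaquin is living and takes 1/24.
Ximena is living and takes 1/3.
Teodoro predeceased; the 1/3 allotted to Teodoro's branch passes to Teodoro's issue by representation.
The 1/3 is divided into 3 equal shares of 1/9 among Octavio, Elena, Nieves.
Octavio is living and takes 1/9.
Elena is living and takes 1/9.
Nieves is living and takes 1/9.

Elena 1/9; Hugo 1/24; Joaquin 1/24; Lucia 1/24; Mateo 1/6; Nieves 1/9; Octavio 1/9; Soledad 1/24; Ximena 1/3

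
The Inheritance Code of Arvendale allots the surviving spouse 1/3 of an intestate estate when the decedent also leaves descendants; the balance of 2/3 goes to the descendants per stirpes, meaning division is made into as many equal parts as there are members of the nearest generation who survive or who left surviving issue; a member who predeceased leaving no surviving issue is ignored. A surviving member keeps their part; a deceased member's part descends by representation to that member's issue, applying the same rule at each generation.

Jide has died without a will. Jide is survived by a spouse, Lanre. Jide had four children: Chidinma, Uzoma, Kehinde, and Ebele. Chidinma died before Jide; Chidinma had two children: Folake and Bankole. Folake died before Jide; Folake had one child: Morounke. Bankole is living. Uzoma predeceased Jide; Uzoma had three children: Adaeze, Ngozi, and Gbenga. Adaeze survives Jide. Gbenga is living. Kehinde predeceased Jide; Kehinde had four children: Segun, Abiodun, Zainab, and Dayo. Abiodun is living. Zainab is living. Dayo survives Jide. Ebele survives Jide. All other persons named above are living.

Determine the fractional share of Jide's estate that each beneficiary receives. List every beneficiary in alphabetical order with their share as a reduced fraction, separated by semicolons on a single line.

Lanre, as surviving spouse, takes 1/3.
The remaining 2/3 passes to Jide's descendants per stirpes.
The 2/3 is divided into 4 equal shares of 1/6 among Chidinma, Uzoma, Kehinde, Ebele.
Chidinma predeceased; the 1/6 allotted to Chidinma's branch passes to Chidinma's issue by representation.
The 1/6 is divided into 2 equal shares of 1/12 among Folake, Bankole.
Folake predeceased; the 1/12 allotted to Folake's branch passes to Folake's issue by representation.
Morounke is the sole taker at this level and receives the full 1/12.
Bankole is living and takes 1/12.
Uzoma predeceased; the 1/6 allotted to Uzoma's branch passes to Uzoma's issue by representation.
The 1/6 is divided into 3 equal shares of 1/18 among Adaeze, Ngozi, Gbenga.
Adaeze is living and takes 1/18.
Ngozi is living and takes 1/18.
Gbenga is living and takes 1/18.
Kehinde predeceased; the 1/6 allotted to Kehinde's branch passes to Kehinde's issue by representation.
The 1/6 is divided into 4 equal shares of 1/24 among Segun, Abiodun, Zainab, Dayo.
Segun is living and takes 1/24.
Abiodun is living and takes 1/24.
Zainab is living and takes 1/24.
Dayo is living and takes 1/24.
Ebele is living and takes 1/6.

Abiodun 1/24; Adaeze 1/18; Bankole 1/12; Dayo 1/24; Ebele 1/6; Gbenga 1/18; Lanre 1/3; Morounke 1/12; Ngozi 1/18; Segun 1/24; Zainab 1/24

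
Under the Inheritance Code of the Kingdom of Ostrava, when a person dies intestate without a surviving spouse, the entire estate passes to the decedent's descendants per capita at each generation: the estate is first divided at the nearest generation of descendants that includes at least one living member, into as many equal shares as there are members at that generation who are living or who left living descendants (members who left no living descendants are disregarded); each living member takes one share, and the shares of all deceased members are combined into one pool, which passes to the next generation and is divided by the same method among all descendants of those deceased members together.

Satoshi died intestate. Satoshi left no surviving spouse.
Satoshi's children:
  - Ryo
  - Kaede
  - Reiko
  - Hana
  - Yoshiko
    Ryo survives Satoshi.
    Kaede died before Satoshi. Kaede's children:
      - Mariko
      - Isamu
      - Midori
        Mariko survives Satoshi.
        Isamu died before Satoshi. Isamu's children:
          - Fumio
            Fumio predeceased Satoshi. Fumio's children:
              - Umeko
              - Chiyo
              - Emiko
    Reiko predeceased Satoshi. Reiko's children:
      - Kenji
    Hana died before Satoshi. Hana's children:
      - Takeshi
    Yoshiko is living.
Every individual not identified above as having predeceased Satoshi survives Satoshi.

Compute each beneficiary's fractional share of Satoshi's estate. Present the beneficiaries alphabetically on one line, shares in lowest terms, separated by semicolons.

There is no surviving spouse, so the entire estate passes to Satoshi's descendants per capita at each generation.
At generation 1 (Ryo, Kaede, Reiko, Hana, Yoshiko) there are 5 shares of (1)/5 = 1/5 each.
Living: Ryo and Yoshiko — each takes 1/5.
Deceased: Kaede, Reiko, and Hana. Their combined 3/5 is pooled and carried to generation 2.
At generation 2 (Mariko, Isamu, Midori, Kenji, Takeshi) there are 5 shares of (3/5)/5 = 3/25 each.
Living: Mariko, Midori, Kenji, and Takeshi — each takes 3/25.
Deceased: Isamu. That 3/25 share is carried to generation 3.
At generation 3 (Fumio) there are 1 shares of (3/25)/1 = 3/25 each.
Deceased: Fumio. That 3/25 share is carried to generation 4.
At generation 4 (Umeko, Chiyo, Emiko) there are 3 shares of (3/25)/3 = 1/25 each.
Living: Umeko, Chiyo, and Emiko — each takes 1/25.

Chiyo 1/25; Emiko 1/25; Kenji 3/25; Mariko 3/25; Midori 3/25; Ryo 1/5; Takeshi 3/25; Umeko 1/25; Yoshiko 1/5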